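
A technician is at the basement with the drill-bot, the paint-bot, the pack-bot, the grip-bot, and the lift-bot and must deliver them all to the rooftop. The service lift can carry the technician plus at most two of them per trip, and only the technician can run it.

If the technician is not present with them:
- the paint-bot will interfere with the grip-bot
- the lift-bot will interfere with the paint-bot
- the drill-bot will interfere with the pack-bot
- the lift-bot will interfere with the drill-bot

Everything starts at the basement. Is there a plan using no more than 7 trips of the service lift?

Yes

Yes — this plan uses 7 crossings (≤ 7):
1. Technician goes to the rooftop with the drill-bot and the paint-bot.  [the basement: the grip-bot, the lift-bot, the pack-bot | the rooftop: the drill-bot, the paint-bot]
2. Technician goes back to the basement alone.  [the basement: the grip-bot, the lift-bot, the pack-bot | the rooftop: the drill-bot, the paint-bot]
3. Technician goes to the rooftop with the pack-bot.  [the basement: the grip-bot, the lift-bot | the rooftop: the drill-bot, the pack-bot, the paint-bot]
4. Technician goes back to the basement with the drill-bot.  [the basement: the drill-bot, the grip-bot, the lift-bot | the rooftop: the pack-bot, the paint-bot]
5. Technician goes to the rooftop with the grip-bot and the lift-bot.  [the basement: the drill-bot | the rooftop: the grip-bot, the lift-bot, the pack-bot, the paint-bot]
6. Technician goes back to the basement with the paint-bot.  [the basement: the drill-bot, the paint-bot | the rooftop: the grip-bot, the lift-bot, the pack-bot]
7. Technician goes to the rooftop with the drill-bot and the paint-bot.  [the basement: — | the rooftop: the drill-bot, the grip-bot, the lift-bot, the pack-bot, the paint-bot]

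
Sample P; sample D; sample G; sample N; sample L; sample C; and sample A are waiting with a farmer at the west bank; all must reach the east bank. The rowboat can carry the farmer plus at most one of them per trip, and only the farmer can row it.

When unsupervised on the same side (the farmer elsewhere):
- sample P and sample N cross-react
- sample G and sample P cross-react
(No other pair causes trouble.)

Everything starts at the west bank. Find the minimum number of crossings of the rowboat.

Counting alone: the farmer can take at most 1 across per trip to the east bank, so moving all 7 needs at least 7 loaded trips out, with a return between consecutive ones — at least 13 crossings.
The safety rule pushes this higher. Following every safe sequence of crossings, the most of the 7 that can be at the east bank as the rowboat arrives there on crossing 13 is 6 — never all 7.
So no plan with fewer than 15 crossings exists, and this one achieves 15:
1. Farmer goes to the east bank with sample P.
2. Farmer goes back to the west bank alone.
3. Farmer goes to the east bank with sample D.
4. Farmer goes back to the west bank alone.
5. Farmer goes to the east bank with sample G.
6. Farmer goes back to the west bank with sample P.
7. Farmer goes to the east bank with sample N.
8. Farmer goes back to the west bank alone.
9. Farmer goes to the east bank with sample L.
10. Farmer goes back to the west bank alone.
11. Farmer goes to the east bank with sample C.
12. Farmer goes back to the west bank alone.
13. Farmer goes to the east bank with sample A.
14. Farmer goes back to the west bank alone.
15. Farmer goes to the east bank with sample P.

15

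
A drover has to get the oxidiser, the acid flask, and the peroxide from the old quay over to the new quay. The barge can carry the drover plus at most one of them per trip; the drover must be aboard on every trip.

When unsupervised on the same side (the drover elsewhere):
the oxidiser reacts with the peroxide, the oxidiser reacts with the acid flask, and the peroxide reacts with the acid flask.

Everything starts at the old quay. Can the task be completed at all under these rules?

No

Whatever the first load, the items left behind include a forbidden pair without the drover. No opening move is safe, so no plan exists.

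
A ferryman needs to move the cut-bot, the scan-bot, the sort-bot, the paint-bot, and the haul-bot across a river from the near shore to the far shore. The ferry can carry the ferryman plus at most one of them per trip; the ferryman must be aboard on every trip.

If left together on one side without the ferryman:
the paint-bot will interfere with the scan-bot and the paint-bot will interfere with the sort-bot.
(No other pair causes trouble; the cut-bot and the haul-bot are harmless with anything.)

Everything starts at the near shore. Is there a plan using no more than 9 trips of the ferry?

No

Counting alone: the ferryman can take at most 1 across per trip to the far shore, so moving all 5 needs at least 5 loaded trips out, with a return between consecutive ones — at least 9 crossings.
The safety rule pushes this higher. Following every safe sequence of crossings, the most of the 5 that can be at the far shore as the ferry arrives there on crossing 9 is 4 — never all 5.
So the move cannot be finished within 9 crossings. (The shortest complete plan takes 11:)
1. Ferryman goes to the far shore with the paint-bot.
2. Ferryman goes back to the near shore alone.
3. Ferryman goes to the far shore with the cut-bot.
4. Ferryman goes back to the near shore alone.
5. Ferryman goes to the far shore with the scan-bot.
6. Ferryman goes back to the near shore with the paint-bot.
7. Ferryman goes to the far shore with the sort-bot.
8. Ferryman goes back to the near shore alone.
9. Ferryman goes to the far shore with the haul-bot.
10. Ferryman goes back to the near shore alone.
11. Ferryman goes to the far shore with the paint-bot.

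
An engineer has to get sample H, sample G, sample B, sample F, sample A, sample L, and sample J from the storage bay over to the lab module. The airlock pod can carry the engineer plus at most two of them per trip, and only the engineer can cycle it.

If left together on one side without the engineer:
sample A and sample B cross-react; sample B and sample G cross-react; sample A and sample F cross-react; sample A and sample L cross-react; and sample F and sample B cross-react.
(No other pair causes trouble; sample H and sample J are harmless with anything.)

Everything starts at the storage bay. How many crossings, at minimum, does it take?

Counting alone: the engineer can take at most 2 across per trip to the lab module, so moving all 7 needs at least 4 loaded trips out, with a return between consecutive ones — at least 7 crossings.
The safety rule pushes this higher. Following every safe sequence of crossings, the most of the 7 that can be at the lab module as the airlock pod arrives there on crossings 7, 9 is 5, 6 respectively — never all 7.
So no plan with fewer than 11 crossings exists, and this one achieves 11:
1. Engineer goes to the lab module with sample A and sample B.
2. Engineer goes back to the storage bay with sample B.
3. Engineer goes to the lab module with sample B and sample H.
4. Engineer goes back to the storage bay with sample B.
5. Engineer goes to the lab module with sample B and sample G.
6. Engineer goes back to the storage bay with sample B.
7. Engineer goes to the lab module with sample B and sample J.
8. Engineer goes back to the storage bay with sample B.
9. Engineer goes to the lab module with sample F and sample L.
10. Engineer goes back to the storage bay with sample A.
11. Engineer goes to the lab module with sample A and sample B.

11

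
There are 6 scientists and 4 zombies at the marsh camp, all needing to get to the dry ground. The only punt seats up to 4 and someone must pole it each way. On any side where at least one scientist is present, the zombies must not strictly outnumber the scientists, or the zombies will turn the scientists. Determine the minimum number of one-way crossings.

Counting alone: each trip to the dry ground takes at most 4 across and each return brings at least 1 back, so after t trips out (and t−1 returns) at most 4t − (t−1) of the 10 are across; that first reaches 10 at t = 3, so at least 5 crossings are needed.
The plan below uses exactly 5 crossings, so it is optimal:
1. 4 zombies → the dry ground.  (the marsh camp: 6S 0Z; the dry ground: 0S 4Z)
2. 1 zombie ← the marsh camp.  (the marsh camp: 6S 1Z; the dry ground: 0S 3Z)
3. 4 scientists → the dry ground.  (the marsh camp: 2S 1Z; the dry ground: 4S 3Z)
4. 1 zombie ← the marsh camp.  (the marsh camp: 2S 2Z; the dry ground: 4S 2Z)
5. 2 scientists and 2 zombies → the dry ground.  (the marsh camp: 0S 0Z; the dry ground: 6S 4Z)

5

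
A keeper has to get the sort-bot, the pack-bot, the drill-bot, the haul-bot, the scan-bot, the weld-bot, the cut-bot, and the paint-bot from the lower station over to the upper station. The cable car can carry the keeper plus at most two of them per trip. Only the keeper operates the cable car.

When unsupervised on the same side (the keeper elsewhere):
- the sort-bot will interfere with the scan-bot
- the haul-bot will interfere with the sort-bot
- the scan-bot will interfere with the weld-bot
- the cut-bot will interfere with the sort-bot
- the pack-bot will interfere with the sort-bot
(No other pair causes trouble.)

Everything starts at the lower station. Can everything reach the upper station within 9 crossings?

Yes — this plan uses 9 crossings (≤ 9):
1. Keeper goes to the upper station with the scan-bot and the sort-bot.
2. Keeper goes back to the lower station with the sort-bot.
3. Keeper goes to the upper station with the pack-bot and the sort-bot.
4. Keeper goes back to the lower station with the sort-bot.
5. Keeper goes to the upper station with the cut-bot and the haul-bot.
6. Keeper goes back to the lower station alone.
7. Keeper goes to the upper station with the drill-bot and the paint-bot.
8. Keeper goes back to the lower station alone.
9. Keeper goes to the upper station with the sort-bot and the weld-bot.

Yes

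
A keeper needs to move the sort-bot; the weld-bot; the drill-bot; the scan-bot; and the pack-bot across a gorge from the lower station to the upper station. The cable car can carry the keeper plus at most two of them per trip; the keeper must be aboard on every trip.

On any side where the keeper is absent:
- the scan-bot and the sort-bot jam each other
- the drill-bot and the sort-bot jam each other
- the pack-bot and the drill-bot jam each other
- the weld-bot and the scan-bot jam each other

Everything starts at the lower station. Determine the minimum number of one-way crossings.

7

Counting alone: the keeper can take at most 2 across per trip to the upper station, so moving all 5 needs at least 3 loaded trips out, with a return between consecutive ones — at least 5 crossings.
The safety rule pushes this higher. Following every safe sequence of crossings, the most of the 5 that can be at the upper station as the cable car arrives there on crossing 5 is 4 — never all 5.
So no plan with fewer than 7 crossings exists, and this one achieves 7:
1. Keeper goes to the upper station with the drill-bot and the scan-bot.  [the lower station: the pack-bot, the sort-bot, the weld-bot | the upper station: the drill-bot, the scan-bot]
2. Keeper goes back to the lower station alone.  [the lower station: the pack-bot, the sort-bot, the weld-bot | the upper station: the drill-bot, the scan-bot]
3. Keeper goes to the upper station with the sort-bot.  [the lower station: the pack-bot, the weld-bot | the upper station: the drill-bot, the scan-bot, the sort-bot]
4. Keeper goes back to the lower station with the drill-bot and the scan-bot.  [the lower station: the drill-bot, the pack-bot, the scan-bot, the weld-bot | the upper station: the sort-bot]
5. Keeper goes to the upper station with the pack-bot and the weld-bot.  [the lower station: the drill-bot, the scan-bot | the upper station: the pack-bot, the sort-bot, the weld-bot]
6. Keeper goes back to the lower station alone.  [the lower station: the drill-bot, the scan-bot | the upper station: the pack-bot, the sort-bot, the weld-bot]
7. Keeper goes to the upper station with the drill-bot and the scan-bot.  [the lower station: — | the upper station: the drill-bot, the pack-bot, the scan-bot, the sort-bot, the weld-bot]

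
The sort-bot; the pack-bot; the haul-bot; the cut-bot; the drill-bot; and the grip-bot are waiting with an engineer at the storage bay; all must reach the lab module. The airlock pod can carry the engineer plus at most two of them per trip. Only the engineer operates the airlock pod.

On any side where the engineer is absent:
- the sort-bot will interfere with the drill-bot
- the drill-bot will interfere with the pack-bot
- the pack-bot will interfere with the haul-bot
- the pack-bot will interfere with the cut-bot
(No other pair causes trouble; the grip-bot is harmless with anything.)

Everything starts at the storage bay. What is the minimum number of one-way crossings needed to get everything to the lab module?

Counting alone: the engineer can take at most 2 across per trip to the lab module, so moving all 6 needs at least 3 loaded trips out, with a return between consecutive ones — at least 5 crossings.
The safety rule pushes this higher. Following every safe sequence of crossings, the most of the 6 that can be at the lab module as the airlock pod arrives there on crossing 5 is 5 — never all 6.
So no plan with fewer than 7 crossings exists, and this one achieves 7:
1. Engineer goes to the lab module with the pack-bot and the sort-bot.  [the storage bay: the cut-bot, the drill-bot, the grip-bot, the haul-bot | the lab module: the pack-bot, the sort-bot]
2. Engineer goes back to the storage bay alone.  [the storage bay: the cut-bot, the drill-bot, the grip-bot, the haul-bot | the lab module: the pack-bot, the sort-bot]
3. Engineer goes to the lab module with the grip-bot.  [the storage bay: the cut-bot, the drill-bot, the haul-bot | the lab module: the grip-bot, the pack-bot, the sort-bot]
4. Engineer goes back to the storage bay alone.  [the storage bay: the cut-bot, the drill-bot, the haul-bot | the lab module: the grip-bot, the pack-bot, the sort-bot]
5. Engineer goes to the lab module with the cut-bot and the haul-bot.  [the storage bay: the drill-bot | the lab module: the cut-bot, the grip-bot, the haul-bot, the pack-bot, the sort-bot]
6. Engineer goes back to the storage bay with the pack-bot.  [the storage bay: the drill-bot, the pack-bot | the lab module: the cut-bot, the grip-bot, the haul-bot, the sort-bot]
7. Engineer goes to the lab module with the drill-bot and the pack-bot.  [the storage bay: — | the lab module: the cut-bot, the drill-bot, the grip-bot, the haul-bot, the pack-bot, the sort-bot]

7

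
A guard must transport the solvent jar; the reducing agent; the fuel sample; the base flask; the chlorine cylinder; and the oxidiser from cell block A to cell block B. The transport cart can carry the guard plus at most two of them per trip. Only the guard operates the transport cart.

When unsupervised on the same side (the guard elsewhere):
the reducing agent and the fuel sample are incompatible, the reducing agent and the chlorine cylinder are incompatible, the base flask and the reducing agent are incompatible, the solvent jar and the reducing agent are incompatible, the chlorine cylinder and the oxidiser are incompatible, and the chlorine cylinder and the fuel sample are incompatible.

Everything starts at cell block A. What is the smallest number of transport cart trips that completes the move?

9

Counting alone: the guard can take at most 2 across per trip to cell block B, so moving all 6 needs at least 3 loaded trips out, with a return between consecutive ones — at least 5 crossings.
The safety rule pushes this higher. Following every safe sequence of crossings, the most of the 6 that can be at cell block B as the transport cart arrives there on crossings 5, 7 is 4, 5 respectively — never all 6.
So no plan with fewer than 9 crossings exists, and this one achieves 9:
1. Guard goes to cell block B with the chlorine cylinder and the reducing agent.
2. Guard goes back to cell block A with the reducing agent.
3. Guard goes to cell block B with the reducing agent and the solvent jar.
4. Guard goes back to cell block A with the reducing agent.
5. Guard goes to cell block B with the base flask and the reducing agent.
6. Guard goes back to cell block A with the reducing agent.
7. Guard goes to cell block B with the fuel sample and the oxidiser.
8. Guard goes back to cell block A with the chlorine cylinder.
9. Guard goes to cell block B with the chlorine cylinder and the reducing agent.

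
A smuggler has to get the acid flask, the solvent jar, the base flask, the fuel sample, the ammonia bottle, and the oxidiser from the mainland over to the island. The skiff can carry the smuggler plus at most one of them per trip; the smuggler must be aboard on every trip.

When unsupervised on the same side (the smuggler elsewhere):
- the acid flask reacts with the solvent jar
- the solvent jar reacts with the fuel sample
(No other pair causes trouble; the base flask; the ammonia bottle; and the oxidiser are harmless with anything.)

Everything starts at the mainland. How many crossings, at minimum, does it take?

13

Counting alone: the smuggler can take at most 1 across per trip to the island, so moving all 6 needs at least 6 loaded trips out, with a return between consecutive ones — at least 11 crossings.
The safety rule pushes this higher. Following every safe sequence of crossings, the most of the 6 that can be at the island as the skiff arrives there on crossing 11 is 5 — never all 6.
So no plan with fewer than 13 crossings exists, and this one achieves 13:
1. Smuggler goes to the island with the solvent jar.  [the mainland: the acid flask, the ammonia bottle, the base flask, the fuel sample, the oxidiser | the island: the solvent jar]
2. Smuggler goes back to the mainland alone.  [the mainland: the acid flask, the ammonia bottle, the base flask, the fuel sample, the oxidiser | the island: the solvent jar]
3. Smuggler goes to the island with the acid flask.  [the mainland: the ammonia bottle, the base flask, the fuel sample, the oxidiser | the island: the acid flask, the solvent jar]
4. Smuggler goes back to the mainland with the solvent jar.  [the mainland: the ammonia bottle, the base flask, the fuel sample, the oxidiser, the solvent jar | the island: the acid flask]
5. Smuggler goes to the island with the fuel sample.  [the mainland: the ammonia bottle, the base flask, the oxidiser, the solvent jar | the island: the acid flask, the fuel sample]
6. Smuggler goes back to the mainland alone.  [the mainland: the ammonia bottle, the base flask, the oxidiser, the solvent jar | the island: the acid flask, the fuel sample]
7. Smuggler goes to the island with the base flask.  [the mainland: the ammonia bottle, the oxidiser, the solvent jar | the island: the acid flask, the base flask, the fuel sample]
8. Smuggler goes back to the mainland alone.  [the mainland: the ammonia bottle, the oxidiser, the solvent jar | the island: the acid flask, the base flask, the fuel sample]
9. Smuggler goes to the island with the ammonia bottle.  [the mainland: the oxidiser, the solvent jar | the island: the acid flask, the ammonia bottle, the base flask, the fuel sample]
10. Smuggler goes back to the mainland alone.  [the mainland: the oxidiser, the solvent jar | the island: the acid flask, the ammonia bottle, the base flask, the fuel sample]
11. Smuggler goes to the island with the oxidiser.  [the mainland: the solvent jar | the island: the acid flask, the ammonia bottle, the base flask, the fuel sample, the oxidiser]
12. Smuggler goes back to the mainland alone.  [the mainland: the solvent jar | the island: the acid flask, the ammonia bottle, the base flask, the fuel sample, the oxidiser]
13. Smuggler goes to the island with the solvent jar.  [the mainland: — | the island: the acid flask, the ammonia bottle, the base flask, the fuel sample, the oxidiser, the solvent jar]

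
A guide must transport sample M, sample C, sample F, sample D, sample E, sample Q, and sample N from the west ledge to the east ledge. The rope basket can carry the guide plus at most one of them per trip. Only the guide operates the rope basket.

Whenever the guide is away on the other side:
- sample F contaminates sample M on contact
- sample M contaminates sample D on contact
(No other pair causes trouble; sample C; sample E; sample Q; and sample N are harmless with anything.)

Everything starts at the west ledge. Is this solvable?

1. Guide goes to the east ledge with sample M.
2. Guide goes back to the west ledge alone.
3. Guide goes to the east ledge with sample C.
4. Guide goes back to the west ledge alone.
5. Guide goes to the east ledge with sample F.
6. Guide goes back to the west ledge with sample M.
7. Guide goes to the east ledge with sample D.
8. Guide goes back to the west ledge alone.
9. Guide goes to the east ledge with sample E.
10. Guide goes back to the west ledge alone.
11. Guide goes to the east ledge with sample Q.
12. Guide goes back to the west ledge alone.
13. Guide goes to the east ledge with sample N.
14. Guide goes back to the west ledge alone.
15. Guide goes to the east ledge with sample M.

Yes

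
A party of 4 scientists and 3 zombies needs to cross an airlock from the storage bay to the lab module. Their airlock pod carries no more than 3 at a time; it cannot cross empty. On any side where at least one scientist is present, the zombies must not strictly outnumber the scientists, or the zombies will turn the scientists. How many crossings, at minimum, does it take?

5

Counting alone: each trip to the lab module takes at most 3 across and each return brings at least 1 back, so after t trips out (and t−1 returns) at most 3t − (t−1) of the 7 are across; that first reaches 7 at t = 3, so at least 5 crossings are needed.
The plan below uses exactly 5 crossings, so it is optimal:
1. 3 zombies → the lab module.  (the storage bay: 4S 0Z; the lab module: 0S 3Z)
2. 1 zombie ← the storage bay.  (the storage bay: 4S 1Z; the lab module: 0S 2Z)
3. 3 scientists → the lab module.  (the storage bay: 1S 1Z; the lab module: 3S 2Z)
4. 1 scientist ← the storage bay.  (the storage bay: 2S 1Z; the lab module: 2S 2Z)
5. 2 scientists and 1 zombie → the lab module.  (the storage bay: 0S 0Z; the lab module: 4S 3Z)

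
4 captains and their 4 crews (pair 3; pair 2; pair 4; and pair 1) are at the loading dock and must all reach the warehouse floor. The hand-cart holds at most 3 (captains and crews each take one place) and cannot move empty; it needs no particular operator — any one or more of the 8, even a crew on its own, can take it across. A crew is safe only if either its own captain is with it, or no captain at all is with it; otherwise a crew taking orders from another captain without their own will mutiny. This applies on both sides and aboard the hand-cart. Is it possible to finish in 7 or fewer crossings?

No

Counting alone: each trip to the warehouse floor takes at most 3 across and each return brings at least 1 back, so after t trips out (and t−1 returns) at most 3t − (t−1) of the 8 are across; that first reaches 8 at t = 4, so at least 7 crossings are needed.
The safety rule pushes this higher. Following every safe sequence of crossings, the most of the 8 that can be at the warehouse floor as the hand-cart arrives there on crossing 7 is 7 — never all 8.
So the move cannot be finished within 7 crossings. (The shortest complete plan takes 9:)
1. captain 3 and crew 3 cross → the warehouse floor.
2. captain 3 crosses ← the loading dock.
3. captain 2, captain 3, and crew 2 cross → the warehouse floor.
4. captain 3 and crew 3 cross ← the loading dock.
5. captain 1, captain 3, and captain 4 cross → the warehouse floor.
6. crew 2 crosses ← the loading dock.
7. crew 2 and crew 3 cross → the warehouse floor.
8. crew 3 crosses ← the loading dock.
9. crew 1, crew 3, and crew 4 cross → the warehouse floor.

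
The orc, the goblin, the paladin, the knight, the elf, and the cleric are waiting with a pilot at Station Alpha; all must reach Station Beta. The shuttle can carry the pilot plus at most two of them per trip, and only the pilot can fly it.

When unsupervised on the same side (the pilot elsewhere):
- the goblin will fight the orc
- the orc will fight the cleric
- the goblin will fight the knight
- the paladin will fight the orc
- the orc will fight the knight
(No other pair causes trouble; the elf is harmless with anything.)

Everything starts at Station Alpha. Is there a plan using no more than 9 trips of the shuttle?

Yes — this plan uses 9 crossings (≤ 9):
1. Pilot goes to Station Beta with the goblin and the orc.  [Station Alpha: the cleric, the elf, the knight, the paladin | Station Beta: the goblin, the orc]
2. Pilot goes back to Station Alpha with the orc.  [Station Alpha: the cleric, the elf, the knight, the orc, the paladin | Station Beta: the goblin]
3. Pilot goes to Station Beta with the orc and the paladin.  [Station Alpha: the cleric, the elf, the knight | Station Beta: the goblin, the orc, the paladin]
4. Pilot goes back to Station Alpha with the orc.  [Station Alpha: the cleric, the elf, the knight, the orc | Station Beta: the goblin, the paladin]
5. Pilot goes to Station Beta with the elf and the orc.  [Station Alpha: the cleric, the knight | Station Beta: the elf, the goblin, the orc, the paladin]
6. Pilot goes back to Station Alpha with the orc.  [Station Alpha: the cleric, the knight, the orc | Station Beta: the elf, the goblin, the paladin]
7. Pilot goes to Station Beta with the cleric and the orc.  [Station Alpha: the knight | Station Beta: the cleric, the elf, the goblin, the orc, the paladin]
8. Pilot goes back to Station Alpha with the orc.  [Station Alpha: the knight, the orc | Station Beta: the cleric, the elf, the goblin, the paladin]
9. Pilot goes to Station Beta with the knight and the orc.  [Station Alpha: — | Station Beta: the cleric, the elf, the goblin, the knight, the orc, the paladin]

Yes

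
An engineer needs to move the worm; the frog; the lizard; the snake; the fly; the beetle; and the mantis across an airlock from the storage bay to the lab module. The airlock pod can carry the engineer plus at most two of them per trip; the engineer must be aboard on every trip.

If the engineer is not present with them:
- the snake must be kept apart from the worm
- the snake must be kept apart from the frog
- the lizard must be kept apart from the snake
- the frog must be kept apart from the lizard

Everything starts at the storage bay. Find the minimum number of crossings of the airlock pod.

Counting alone: the engineer can take at most 2 across per trip to the lab module, so moving all 7 needs at least 4 loaded trips out, with a return between consecutive ones — at least 7 crossings.
The safety rule pushes this higher. Following every safe sequence of crossings, the most of the 7 that can be at the lab module as the airlock pod arrives there on crossings 7, 9 is 5, 6 respectively — never all 7.
So no plan with fewer than 11 crossings exists, and this one achieves 11:
1. Engineer goes to the lab module with the frog and the snake.
2. Engineer goes back to the storage bay with the frog.
3. Engineer goes to the lab module with the frog and the worm.
4. Engineer goes back to the storage bay with the snake.
5. Engineer goes to the lab module with the fly and the lizard.
6. Engineer goes back to the storage bay with the frog.
7. Engineer goes to the lab module with the beetle and the frog.
8. Engineer goes back to the storage bay with the frog.
9. Engineer goes to the lab module with the frog and the mantis.
10. Engineer goes back to the storage bay with the frog.
11. Engineer goes to the lab module with the frog and the snake.

11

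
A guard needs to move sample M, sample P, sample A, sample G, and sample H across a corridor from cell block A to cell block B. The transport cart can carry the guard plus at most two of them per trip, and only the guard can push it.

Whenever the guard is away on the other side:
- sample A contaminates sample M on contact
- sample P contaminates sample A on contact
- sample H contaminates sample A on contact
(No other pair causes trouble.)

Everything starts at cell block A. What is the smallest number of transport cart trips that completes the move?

Counting alone: the guard can take at most 2 across per trip to cell block B, so moving all 5 needs at least 3 loaded trips out, with a return between consecutive ones — at least 5 crossings.
The plan below uses exactly 5 crossings, so it is optimal:
1. Guard goes to cell block B with sample A and sample M.
2. Guard goes back to cell block A with sample A.
3. Guard goes to cell block B with sample H and sample P.
4. Guard goes back to cell block A alone.
5. Guard goes to cell block B with sample A and sample G.

5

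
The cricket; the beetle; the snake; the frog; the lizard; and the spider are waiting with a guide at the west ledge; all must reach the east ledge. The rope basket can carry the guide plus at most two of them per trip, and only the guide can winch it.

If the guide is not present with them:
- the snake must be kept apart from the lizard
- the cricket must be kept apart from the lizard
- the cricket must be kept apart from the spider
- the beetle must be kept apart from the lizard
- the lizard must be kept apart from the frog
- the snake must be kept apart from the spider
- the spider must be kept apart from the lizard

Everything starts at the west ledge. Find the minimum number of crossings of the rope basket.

9

Counting alone: the guide can take at most 2 across per trip to the east ledge, so moving all 6 needs at least 3 loaded trips out, with a return between consecutive ones — at least 5 crossings.
The safety rule pushes this higher. Following every safe sequence of crossings, the most of the 6 that can be at the east ledge as the rope basket arrives there on crossings 5, 7 is 4, 5 respectively — never all 6.
So no plan with fewer than 9 crossings exists, and this one achieves 9:
1. Guide goes to the east ledge with the lizard and the spider.
2. Guide goes back to the west ledge with the lizard.
3. Guide goes to the east ledge with the beetle and the lizard.
4. Guide goes back to the west ledge with the lizard.
5. Guide goes to the east ledge with the frog and the lizard.
6. Guide goes back to the west ledge with the lizard.
7. Guide goes to the east ledge with the cricket and the snake.
8. Guide goes back to the west ledge with the spider.
9. Guide goes to the east ledge with the lizard and the spider.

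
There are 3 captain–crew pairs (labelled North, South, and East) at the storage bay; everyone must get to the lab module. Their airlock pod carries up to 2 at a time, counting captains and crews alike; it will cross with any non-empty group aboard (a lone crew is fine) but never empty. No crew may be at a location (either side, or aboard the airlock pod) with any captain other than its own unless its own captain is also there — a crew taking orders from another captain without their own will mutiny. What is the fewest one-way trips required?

11

Counting alone: each trip to the lab module takes at most 2 across and each return brings at least 1 back, so after t trips out (and t−1 returns) at most 2t − (t−1) of the 6 are across; that first reaches 6 at t = 5, so at least 9 crossings are needed.
The safety rule pushes this higher. Following every safe sequence of crossings, the most of the 6 that can be at the lab module as the airlock pod arrives there on crossing 9 is 5 — never all 6.
So no plan with fewer than 11 crossings exists, and this one achieves 11:
1. captain North and crew North cross → the lab module.
2. captain North crosses ← the storage bay.
3. crew East and crew South cross → the lab module.
4. crew North crosses ← the storage bay.
5. captain East and captain South cross → the lab module.
6. captain South and crew South cross ← the storage bay.
7. captain North and captain South cross → the lab module.
8. crew East crosses ← the storage bay.
9. crew North and crew South cross → the lab module.
10. captain East crosses ← the storage bay.
11. captain East and crew East cross → the lab module.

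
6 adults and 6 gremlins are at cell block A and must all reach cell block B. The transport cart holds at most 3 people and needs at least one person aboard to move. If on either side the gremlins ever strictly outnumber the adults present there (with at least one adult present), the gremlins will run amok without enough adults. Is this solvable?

No

Following every safe sequence of crossings from the start, the most of the 12 that can be at cell block B as the transport cart arrives there on crossings 1, 3, 5 is 3, 5, 6 respectively; the best ever achieved is 6 of 12.
From crossing 7 on, no configuration arises that was not already reachable earlier: only 17 distinct safe configurations (who is on which side, and where the transport cart is) can ever be reached, none of them has everyone across, and every continuation just revisits them. They are: 0 adults + 0 gremlins across (transport cart back at the start); 0 adults + 1 gremlin across (transport cart there); 0 adults + 1 gremlin across (transport cart back at the start); 0 adults + 2 gremlins across (transport cart there); 0 adults + 2 gremlins across (transport cart back at the start); 0 adults + 3 gremlins across (transport cart there); 0 adults + 3 gremlins across (transport cart back at the start); 0 adults + 4 gremlins across (transport cart there); 0 adults + 4 gremlins across (transport cart back at the start); 0 adults + 5 gremlins across (transport cart there); 0 adults + 5 gremlins across (transport cart back at the start); 0 adults + 6 gremlins across (transport cart there); 1 adult + 1 gremlin across (transport cart there); 1 adult + 1 gremlin across (transport cart back at the start); 2 adults + 2 gremlins across (transport cart there); 2 adults + 2 gremlins across (transport cart back at the start); 3 adults + 3 gremlins across (transport cart there). So no valid plan exists.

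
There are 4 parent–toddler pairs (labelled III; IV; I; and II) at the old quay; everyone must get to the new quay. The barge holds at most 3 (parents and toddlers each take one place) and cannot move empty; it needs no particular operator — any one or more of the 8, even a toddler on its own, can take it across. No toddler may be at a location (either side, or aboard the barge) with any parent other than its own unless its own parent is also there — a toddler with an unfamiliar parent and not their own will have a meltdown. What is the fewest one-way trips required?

Counting alone: each trip to the new quay takes at most 3 across and each return brings at least 1 back, so after t trips out (and t−1 returns) at most 3t − (t−1) of the 8 are across; that first reaches 8 at t = 4, so at least 7 crossings are needed.
The safety rule pushes this higher. Following every safe sequence of crossings, the most of the 8 that can be at the new quay as the barge arrives there on crossing 7 is 7 — never all 8.
So no plan with fewer than 9 crossings exists, and this one achieves 9:
1. parent III and toddler III cross → the new quay.
2. parent III crosses ← the old quay.
3. parent III, parent IV, and toddler IV cross → the new quay.
4. parent III and toddler III cross ← the old quay.
5. parent I, parent II, and parent III cross → the new quay.
6. toddler IV crosses ← the old quay.
7. toddler III and toddler IV cross → the new quay.
8. toddler III crosses ← the old quay.
9. toddler I, toddler II, and toddler III cross → the new quay.

9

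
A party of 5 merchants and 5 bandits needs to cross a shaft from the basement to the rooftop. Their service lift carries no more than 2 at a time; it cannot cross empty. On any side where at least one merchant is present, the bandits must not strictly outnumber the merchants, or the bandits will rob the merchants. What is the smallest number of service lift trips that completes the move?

Following every safe sequence of crossings from the start, the most of the 10 that can be at the rooftop as the service lift arrives there on crossings 1, 3, 5, 7 is 2, 3, 4, 5 respectively; the best ever achieved is 5 of 10.
From crossing 9 on, no configuration arises that was not already reachable earlier: only 13 distinct safe configurations (who is on which side, and where the service lift is) can ever be reached, none of them has everyone across, and every continuation just revisits them. They are: 0 merchants + 0 bandits across (service lift back at the start); 0 merchants + 1 bandit across (service lift there); 0 merchants + 1 bandit across (service lift back at the start); 0 merchants + 2 bandits across (service lift there); 0 merchants + 2 bandits across (service lift back at the start); 0 merchants + 3 bandits across (service lift there); 0 merchants + 3 bandits across (service lift back at the start); 0 merchants + 4 bandits across (service lift there); 0 merchants + 4 bandits across (service lift back at the start); 0 merchants + 5 bandits across (service lift there); 1 merchant + 1 bandit across (service lift there); 1 merchant + 1 bandit across (service lift back at the start); 2 merchants + 2 bandits across (service lift there). So no valid plan exists.

impossible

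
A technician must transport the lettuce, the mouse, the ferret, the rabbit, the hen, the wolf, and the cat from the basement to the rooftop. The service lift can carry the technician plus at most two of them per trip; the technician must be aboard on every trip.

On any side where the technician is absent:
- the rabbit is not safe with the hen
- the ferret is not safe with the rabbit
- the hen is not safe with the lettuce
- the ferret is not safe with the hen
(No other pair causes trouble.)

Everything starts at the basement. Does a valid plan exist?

Yes

1. Technician goes to the rooftop with the ferret and the hen.  [the basement: the cat, the lettuce, the mouse, the rabbit, the wolf | the rooftop: the ferret, the hen]
2. Technician goes back to the basement with the ferret.  [the basement: the cat, the ferret, the lettuce, the mouse, the rabbit, the wolf | the rooftop: the hen]
3. Technician goes to the rooftop with the ferret and the lettuce.  [the basement: the cat, the mouse, the rabbit, the wolf | the rooftop: the ferret, the hen, the lettuce]
4. Technician goes back to the basement with the hen.  [the basement: the cat, the hen, the mouse, the rabbit, the wolf | the rooftop: the ferret, the lettuce]
5. Technician goes to the rooftop with the mouse and the rabbit.  [the basement: the cat, the hen, the wolf | the rooftop: the ferret, the lettuce, the mouse, the rabbit]
6. Technician goes back to the basement with the ferret.  [the basement: the cat, the ferret, the hen, the wolf | the rooftop: the lettuce, the mouse, the rabbit]
7. Technician goes to the rooftop with the ferret and the wolf.  [the basement: the cat, the hen | the rooftop: the ferret, the lettuce, the mouse, the rabbit, the wolf]
8. Technician goes back to the basement with the ferret.  [the basement: the cat, the ferret, the hen | the rooftop: the lettuce, the mouse, the rabbit, the wolf]
9. Technician goes to the rooftop with the cat and the ferret.  [the basement: the hen | the rooftop: the cat, the ferret, the lettuce, the mouse, the rabbit, the wolf]
10. Technician goes back to the basement with the ferret.  [the basement: the ferret, the hen | the rooftop: the cat, the lettuce, the mouse, the rabbit, the wolf]
11. Technician goes to the rooftop with the ferret and the hen.  [the basement: — | the rooftop: the cat, the ferret, the hen, the lettuce, the mouse, the rabbit, the wolf]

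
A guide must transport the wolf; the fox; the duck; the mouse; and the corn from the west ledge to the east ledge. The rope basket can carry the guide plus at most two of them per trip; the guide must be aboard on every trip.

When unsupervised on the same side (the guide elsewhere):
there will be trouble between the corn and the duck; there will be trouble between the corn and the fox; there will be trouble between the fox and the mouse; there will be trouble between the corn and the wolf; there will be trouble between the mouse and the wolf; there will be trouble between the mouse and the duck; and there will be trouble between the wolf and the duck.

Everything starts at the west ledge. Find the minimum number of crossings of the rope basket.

impossible

Whatever the first load, the items left behind include a forbidden pair without the guide. No opening move is safe, so no plan exists.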